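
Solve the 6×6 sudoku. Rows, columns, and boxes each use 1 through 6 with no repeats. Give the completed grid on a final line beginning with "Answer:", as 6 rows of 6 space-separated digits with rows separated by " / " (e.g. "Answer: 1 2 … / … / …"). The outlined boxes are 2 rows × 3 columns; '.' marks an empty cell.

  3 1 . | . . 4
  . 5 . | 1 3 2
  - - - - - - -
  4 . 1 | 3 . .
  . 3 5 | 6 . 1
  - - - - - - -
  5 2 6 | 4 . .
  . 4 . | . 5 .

Step 1. [r5c6∈{3}] only 3 remains possible at r5c6, so r5c6=3.
Step 2. [r4c1∈{2}] only 2 remains possible at r4c1. So r4c1=2.
Step 3. [r6c6∈{6}] r6c6 has the single candidate 6. So r6c6=6.
Step 4. [r3c6∈{5}] r3c6's peers cover all but 5 ⇒ r3c6=5.
Step 5. [r6c1∈{1}] nothing but 1 survives at r6c1. So r6c1=1.
Step 6. [r6c4∈{2}] nothing but 2 survives at r6c4, so r6c4=2.
Step 7. [r3c5∈{2}] r3c5's peers cover all but 2, so r3c5=2.
Step 8. [r2c1∈{6}] nothing but 6 survives at r2c1. So r2c1=6.
Step 9. [r1c5∈{6}] nothing but 6 survives at r1c5, so r1c5=6.
Step 10. [r3c2∈{6}] nothing but 6 survives at r3c2. So r3c2=6.
Step 11. [r2c3∈{4}] only 4 remains possible at r2c3, so r2c3=4.
Step 12. [r1c3∈{2}] nothing but 2 survives at r1c3, so r1c3=2.
Step 13. [r6c3∈{3}] r6c3 has the single candidate 3 ⇒ r6c3=3.
Step 14. [r5c5∈{1}] nothing but 1 survives at r5c5 ⇒ r5c5=1.
Step 15. [r4c5∈{4}] r4c5 is down to just 4. So r4c5=4.
Step 16. [r1c4∈{5}] only 5 remains possible at r1c4, so r1c4=5.

Answer: 3 1 2 5 6 4 / 6 5 4 1 3 2 / 4 6 1 3 2 5 / 2 3 5 6 4 1 / 5 2 6 4 1 3 / 1 4 3 2 5 6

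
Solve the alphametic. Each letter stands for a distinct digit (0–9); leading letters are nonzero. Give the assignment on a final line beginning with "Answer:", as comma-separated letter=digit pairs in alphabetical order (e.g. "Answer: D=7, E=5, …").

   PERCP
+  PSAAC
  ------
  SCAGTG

Step 1. [S] S is the leading digit of a 6-digit sum of two 5-digit numbers; the final carry is exactly 1 ⇒ S=1.
Step 2. [col 1: P + C ≡ G (mod 10)] no forcing yet in column 1 (carry-in 0); P=6 is free and consistent — try it ⇒ P=6.
Step 3. [col 1: P + C ≡ G (mod 10)] several values work for C in column 1 (P + C ≡ G (mod 10), carry-in 0); try C=2 ⇒ C=2.
Step 4. [col 1: P + C ≡ G (mod 10)] from column 1 (P=6, C=2, carry-in 0, digits 1,2,6 already taken and all letters distinct): G must equal 8. So G=8.
Step 5. [col 2: C + A ≡ T (mod 10)] A=5 is one option consistent with column 2 (C + A ≡ T (mod 10), carry-in 0) — take it, so A=5.
Step 6. [col 2: C + A ≡ T (mod 10)] from column 2 (C=2, A=5, carry-in 0, digits 1,2,5,6,8 already taken and all letters distinct): T must equal 7. So T=7.
Step 7. [col 3: R + A ≡ G (mod 10)] in column 3 we have R+A≡G with carry-in 0; given A=5, G=8 and digits 1,2,5,6,7,8 already taken and all letters distinct, that pins R to 3. So R=3.
Step 8. [col 4: E + S ≡ A (mod 10)] from column 4 (S=1, A=5, carry-in 0, digits 1,2,3,5,6,7,8 already taken and all letters distinct): E must equal 4 ⇒ E=4.

Answer: A=5, C=2, E=4, G=8, P=6, R=3, S=1, T=7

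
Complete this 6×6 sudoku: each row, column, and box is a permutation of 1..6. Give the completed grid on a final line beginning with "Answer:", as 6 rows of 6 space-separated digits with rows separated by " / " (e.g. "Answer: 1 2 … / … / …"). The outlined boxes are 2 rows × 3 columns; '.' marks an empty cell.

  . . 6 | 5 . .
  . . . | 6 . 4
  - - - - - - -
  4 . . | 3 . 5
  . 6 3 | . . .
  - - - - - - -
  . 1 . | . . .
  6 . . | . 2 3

Step 1. [r3c2∈{2}] r3c2's peers cover all but 2 ⇒ r3c2=2.
Step 2. [r5c5∈{4,5,6}] across col 5, 5 lands solely at r5c5 ⇒ r5c5=5.
Step 3. [r4c4∈{1,2,4}] 2 has one home in col 4: r4c4, so r4c4=2.
Step 4. [r4c6∈{1}] r4c6 has the single candidate 1. So r4c6=1.
Step 5. [r5c1∈{2,3}] 3 has one home in row 5: r5c1, so r5c1=3.
Step 6. [r5c3∈{2,4}] r5c3 is the only open cell in row 5 admitting 2. So r5c3=2.
Step 7. [r2c1∈{1,2,5}] in row 2, 2 fits only at r2c1. So r2c1=2.
Step 8. [r6c3∈{4,5}] 4 has one home in col 3: r6c3, so r6c3=4.
Step 9. [r2c3∈{1,5}] col 3 places 5 nowhere but r2c3. So r2c3=5.
Step 10. [r2c2∈{3}] r2c2 is down to just 3, so r2c2=3.
Step 11. [r1c5∈{1,3}] row 1 places 3 nowhere but r1c5. So r1c5=3.
Step 12. [r1c6∈{2}] r1c6's peers cover all but 2, so r1c6=2.
Step 13. [r6c4∈{1}] nothing but 1 survives at r6c4. So r6c4=1.
Step 14. [r1c2∈{4}] only 4 remains possible at r1c2. So r1c2=4.
Step 15. [r2c5∈{1}] r2c5 has the single candidate 1, so r2c5=1.
Step 16. [r4c1∈{5}] only 5 remains possible at r4c1, so r4c1=5.
Step 17. [r4c5∈{4}] r4c5 is down to just 4, so r4c5=4.
Step 18. [r5c4∈{4}] r5c4's peers cover all but 4. So r5c4=4.
Step 19. [r6c2∈{5}] r6c2 has the single candidate 5 ⇒ r6c2=5.
Step 20. [r3c5∈{6}] nothing but 6 survives at r3c5, so r3c5=6.
Step 21. [r1c1∈{1}] r1c1 is down to just 1. So r1c1=1.
Step 22. [r3c3∈{1}] r3c3 has the single candidate 1, so r3c3=1.
Step 23. [r5c6∈{6}] only 6 remains possible at r5c6 ⇒ r5c6=6.

Answer: 1 4 6 5 3 2 / 2 3 5 6 1 4 / 4 2 1 3 6 5 / 5 6 3 2 4 1 / 3 1 2 4 5 6 / 6 5 4 1 2 3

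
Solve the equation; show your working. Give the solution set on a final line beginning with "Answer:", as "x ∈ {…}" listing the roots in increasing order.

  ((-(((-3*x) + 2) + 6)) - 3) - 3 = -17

Step 1. [((-(((-3*x) + 2) + 6)) - 3) - 3 = -17] 3 comes off first (add 3) ⇒ sub: (-(((-3*x) + 2) + 6)) - 3 = -14.
Step 2. [(-(((-3*x) + 2) + 6)) - 3 = -14] peel the -3: add 3 from each side. So sub: -(((-3*x) + 2) + 6) = -11.
Step 3. [-(((-3*x) + 2) + 6) = -11] flip signs both sides ⇒ neg: ((-3*x) + 2) + 6 = 11.
Step 4. [((-3*x) + 2) + 6 = 11] the outer +6 inverts by subtracting 6. So sub: (-3*x) + 2 = 5.
Step 5. [(-3*x) + 2 = 5] 2 comes off first (subtract 2) ⇒ sub: -3*x = 3.
Step 6. [-3*x = 3] -3 out front; divide by -3. So div: x = -1.

Answer: x ∈ {-1}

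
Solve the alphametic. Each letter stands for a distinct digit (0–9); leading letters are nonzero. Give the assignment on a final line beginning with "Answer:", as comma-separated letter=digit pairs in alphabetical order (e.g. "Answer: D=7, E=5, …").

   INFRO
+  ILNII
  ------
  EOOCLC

Step 1. [col 1: O + I ≡ C (mod 10)] column 1 (O + I ≡ C (mod 10), carry-in 0) doesn't pin I yet; pick I=6 and continue ⇒ I=6.
Step 2. [col 1: O + I ≡ C (mod 10)] C=9 is one option consistent with column 1 (O + I ≡ C (mod 10), carry-in 0) — take it. So C=9.
Step 3. [col 1: O + I ≡ C (mod 10)] column 1: given I=6, C=9, carry-in 0, and digits 6,9 already taken and all letters distinct, O+I≡C (mod 10) forces O=3 ⇒ O=3.
Step 4. [col 2: R + I ≡ L (mod 10)] several values work for L in column 2 (R + I ≡ L (mod 10), carry-in 0); try L=8 ⇒ L=8.
Step 5. [col 2: R + I ≡ L (mod 10)] column 2 reads R+I+carry(0)=L with I=6, L=8; with digits 3,6,8,9 already taken and all letters distinct, the only value for R is 2, so R=2.
Step 6. [col 3: F + N ≡ C (mod 10)] column 3 (F + N ≡ C (mod 10), carry-in 0) doesn't pin F yet; pick F=4 and continue. So F=4.
Step 7. [E] E is the leading digit of a 6-digit sum of two 5-digit numbers; the final carry is exactly 1 ⇒ E=1.
Step 8. [col 3: F + N ≡ C (mod 10)] in column 3 we have F+N≡C with carry-in 0; given F=4, C=9 and digits 1,2,3,4,6,8,9 already taken and all letters distinct, that pins N to 5. So N=5.

Answer: C=9, E=1, F=4, I=6, L=8, N=5, O=3, R=2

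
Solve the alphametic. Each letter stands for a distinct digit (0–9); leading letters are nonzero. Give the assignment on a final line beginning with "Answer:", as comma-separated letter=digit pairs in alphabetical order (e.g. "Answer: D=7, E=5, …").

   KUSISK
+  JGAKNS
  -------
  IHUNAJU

Step 1. [I] I is the leading digit of a 7-digit sum of two 6-digit numbers; the final carry is exactly 1, so I=1.
Step 2. [col 1: K + S ≡ U (mod 10)] column 1 (K + S ≡ U (mod 10), carry-in 0) doesn't pin U yet; pick U=6 and continue, so U=6.
Step 3. [col 1: K + S ≡ U (mod 10)] column 1 (K + S ≡ U (mod 10), carry-in 0) doesn't pin K yet; pick K=4 and continue. So K=4.
Step 4. [col 1: K + S ≡ U (mod 10)] column 1 reads K+S+carry(0)=U with K=4, U=6; with digits 1,4,6 already taken and all letters distinct, the only value for S is 2, so S=2.
Step 5. [col 2: S + N ≡ J (mod 10)] several values work for N in column 2 (S + N ≡ J (mod 10), carry-in 0); try N=7 ⇒ N=7.
Step 6. [col 2: S + N ≡ J (mod 10)] column 2: given S=2, N=7, carry-in 0, and digits 1,2,4,6,7 already taken and all letters distinct, S+N≡J (mod 10) forces J=9, so J=9.
Step 7. [col 3: I + K ≡ A (mod 10)] from column 3 (I=1, K=4, carry-in 0, digits 1,2,4,6,7,9 already taken and all letters distinct): A must equal 5. So A=5.
Step 8. [col 5: U + G ≡ U (mod 10)] in column 5 we have U+G≡U with carry-in 0; given U=6 and digits 1,2,4,5,6,7,9 already taken and all letters distinct, that pins G to 0, so G=0.
Step 9. [col 6: K + J ≡ H (mod 10)] from column 6 (K=4, J=9, carry-in 0, digits 0,1,2,4,5,6,7,9 already taken and all letters distinct): H must equal 3, so H=3.

Answer: A=5, G=0, H=3, I=1, J=9, K=4, N=7, S=2, U=6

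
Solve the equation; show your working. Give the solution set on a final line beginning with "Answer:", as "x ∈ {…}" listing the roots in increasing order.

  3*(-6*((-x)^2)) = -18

Step 1. [3*(-6*((-x)^2)) = -18] leading coefficient 3: divide by 3, so div: -6*((-x)^2) = -6.
Step 2. [-6*((-x)^2) = -6] leading coefficient -6: divide by -6. So div: (-x)^2 = 1.
Step 3. [(-x)^2 = 1] LHS squared, RHS 1 ≥ 0: apply √ (±). So sqrt: -x = 1 or -1.
Step 4. [-x = 1 or -1] flip signs both sides ⇒ neg: x = -1 or 1.

Answer: x ∈ {-1, 1}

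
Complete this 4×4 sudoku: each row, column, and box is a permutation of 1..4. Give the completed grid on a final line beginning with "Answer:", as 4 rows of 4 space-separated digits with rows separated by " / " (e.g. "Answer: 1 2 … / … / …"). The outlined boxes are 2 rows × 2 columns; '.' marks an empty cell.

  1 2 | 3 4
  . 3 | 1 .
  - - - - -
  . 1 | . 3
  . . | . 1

Step 1. [r4c2∈{4}] r4c2 is down to just 4, so r4c2=4.
Step 2. [r3c1∈{2}] r3c1 is down to just 2 ⇒ r3c1=2.
Step 3. [r4c1∈{3}] r4c1 has the single candidate 3. So r4c1=3.
Step 4. [r4c3∈{2}] r4c3's peers cover all but 2. So r4c3=2.
Step 5. [r2c4∈{2}] r2c4 is down to just 2 ⇒ r2c4=2.
Step 6. [r2c1∈{4}] only 4 remains possible at r2c1. So r2c1=4.
Step 7. [r3c3∈{4}] only 4 remains possible at r3c3 ⇒ r3c3=4.

Answer: 1 2 3 4 / 4 3 1 2 / 2 1 4 3 / 3 4 2 1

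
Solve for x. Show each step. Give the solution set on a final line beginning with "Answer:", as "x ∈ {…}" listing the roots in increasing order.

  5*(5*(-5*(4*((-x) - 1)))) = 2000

Step 1. [5*(5*(-5*(4*((-x) - 1)))) = 2000] LHS = 5·(…); ÷5 both sides. So div: 5*(-5*(4*((-x) - 1))) = 400.
Step 2. [5*(-5*(4*((-x) - 1))) = 400] leading coefficient 5: divide by 5. So div: -5*(4*((-x) - 1)) = 80.
Step 3. [-5*(4*((-x) - 1)) = 80] leading coefficient -5: divide by -5 ⇒ div: 4*((-x) - 1) = -16.
Step 4. [4*((-x) - 1) = -16] 4·(inner) — divide through by 4, so div: (-x) - 1 = -4.
Step 5. [(-x) - 1 = -4] peel the -1: add 1 from each side ⇒ sub: -x = -3.
Step 6. [-x = -3] leading − — multiply by −1. So neg: x = 3.

Answer: x ∈ {3}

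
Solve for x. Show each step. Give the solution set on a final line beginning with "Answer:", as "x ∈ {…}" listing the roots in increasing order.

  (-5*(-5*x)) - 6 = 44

Step 1. [(-5*(-5*x)) - 6 = 44] peel the -6: add 6 from each side. So sub: -5*(-5*x) = 50.
Step 2. [-5*(-5*x) = 50] -5 out front; divide by -5. So div: -5*x = -10.
Step 3. [-5*x = -10] -5 out front; divide by -5 ⇒ div: x = 2.

Answer: x ∈ {2}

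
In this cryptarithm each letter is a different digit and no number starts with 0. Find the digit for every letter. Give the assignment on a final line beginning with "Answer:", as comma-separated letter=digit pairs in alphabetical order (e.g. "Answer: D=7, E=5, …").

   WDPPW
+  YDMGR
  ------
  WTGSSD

Step 1. [col 1: W + R ≡ D (mod 10)] D=3 is one option consistent with column 1 (W + R ≡ D (mod 10), carry-in 0) — take it ⇒ D=3.
Step 2. [col 1: W + R ≡ D (mod 10)] column 1 (W + R ≡ D (mod 10), carry-in 0) doesn't pin R yet; pick R=2 and continue. So R=2.
Step 3. [col 1: W + R ≡ D (mod 10)] column 1: given R=2, D=3, carry-in 0, and digits 2,3 already taken and all letters distinct, W+R≡D (mod 10) forces W=1 ⇒ W=1.
Step 4. [col 2: P + G ≡ S (mod 10)] column 2 (P + G ≡ S (mod 10), carry-in 0) doesn't pin P yet; pick P=8 and continue. So P=8.
Step 5. [col 2: P + G ≡ S (mod 10)] column 2 (P + G ≡ S (mod 10), carry-in 0) doesn't pin S yet; pick S=5 and continue, so S=5.
Step 6. [col 2: P + G ≡ S (mod 10)] in column 2 we have P+G≡S with carry-in 0; given P=8, S=5 and digits 1,2,3,5,8 already taken and all letters distinct, that pins G to 7 ⇒ G=7.
Step 7. [col 3: P + M ≡ S (mod 10)] in column 3 we have P+M≡S with carry-in 1; given P=8, S=5 and digits 1,2,3,5,7,8 already taken and all letters distinct, that pins M to 6. So M=6.
Step 8. [col 5: W + Y ≡ T (mod 10)] in column 5 we have W+Y≡T with carry-in 0; given W=1 and digits 1,2,3,5,6,7,8 already taken and all letters distinct, that pins T to 0, so T=0.
Step 9. [col 5: W + Y ≡ T (mod 10)] in column 5 we have W+Y≡T with carry-in 0; given W=1, T=0 and digits 0,1,2,3,5,6,7,8 already taken and all letters distinct, that pins Y to 9, so Y=9.

Answer: D=3, G=7, M=6, P=8, R=2, S=5, T=0, W=1, Y=9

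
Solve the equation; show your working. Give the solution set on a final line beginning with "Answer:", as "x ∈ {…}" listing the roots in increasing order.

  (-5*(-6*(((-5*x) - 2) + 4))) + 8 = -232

Step 1. [(-5*(-6*(((-5*x) - 2) + 4))) + 8 = -232] subtract 8: x sits inside (… + 8). So sub: -5*(-6*(((-5*x) - 2) + 4)) = -240.
Step 2. [-5*(-6*(((-5*x) - 2) + 4)) = -240] -5·(inner) — divide through by -5, so div: -6*(((-5*x) - 2) + 4) = 48.
Step 3. [-6*(((-5*x) - 2) + 4) = 48] -6 out front; divide by -6. So div: ((-5*x) - 2) + 4 = -8.
Step 4. [((-5*x) - 2) + 4 = -8] subtract 4: x sits inside (… + 4). So sub: (-5*x) - 2 = -12.
Step 5. [(-5*x) - 2 = -12] peel the -2: add 2 from each side. So sub: -5*x = -10.
Step 6. [-5*x = -10] -5 out front; divide by -5, so div: x = 2.

Answer: x ∈ {2}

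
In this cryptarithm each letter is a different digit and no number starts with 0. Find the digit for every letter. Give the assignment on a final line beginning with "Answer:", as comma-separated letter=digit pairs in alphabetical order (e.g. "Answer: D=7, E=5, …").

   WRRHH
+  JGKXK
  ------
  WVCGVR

Step 1. [W] adding two 5-digit numbers gives at most 5+1 digits, and here it does — W is that final carry and must be 1, so W=1.
Step 2. [col 1: H + K ≡ R (mod 10)] H=5 is one option consistent with column 1 (H + K ≡ R (mod 10), carry-in 0) — take it. So H=5.
Step 3. [col 1: H + K ≡ R (mod 10)] no forcing yet in column 1 (carry-in 0); R=3 is free and consistent — try it. So R=3.
Step 4. [col 1: H + K ≡ R (mod 10)] column 1 reads H+K+carry(0)=R with H=5, R=3; with digits 1,3,5 already taken and all letters distinct, the only value for K is 8, so K=8.
Step 5. [col 2: H + X ≡ V (mod 10)] several values work for V in column 2 (H + X ≡ V (mod 10), carry-in 1); try V=0, so V=0.
Step 6. [col 2: H + X ≡ V (mod 10)] in column 2 we have H+X≡V with carry-in 1; given H=5, V=0 and digits 0,1,3,5,8 already taken and all letters distinct, that pins X to 4. So X=4.
Step 7. [col 3: R + K ≡ G (mod 10)] column 3: given R=3, K=8, carry-in 1, and digits 0,1,3,4,5,8 already taken and all letters distinct, R+K≡G (mod 10) forces G=2. So G=2.
Step 8. [col 4: R + G ≡ C (mod 10)] in column 4 we have R+G≡C with carry-in 1; given R=3, G=2 and digits 0,1,2,3,4,5,8 already taken and all letters distinct, that pins C to 6, so C=6.
Step 9. [col 5: W + J ≡ V (mod 10)] column 5: given W=1, V=0, carry-in 0, and digits 0,1,2,3,4,5,6,8 already taken and all letters distinct, W+J≡V (mod 10) forces J=9. So J=9.

Answer: C=6, G=2, H=5, J=9, K=8, R=3, V=0, W=1, X=4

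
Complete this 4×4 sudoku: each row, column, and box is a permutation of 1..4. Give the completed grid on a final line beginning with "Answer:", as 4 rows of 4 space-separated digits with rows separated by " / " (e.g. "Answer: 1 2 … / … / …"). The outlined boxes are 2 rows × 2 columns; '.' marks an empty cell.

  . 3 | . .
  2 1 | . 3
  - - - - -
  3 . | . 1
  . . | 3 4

Step 1. [r1c3∈{1,2,4}] 1 has one home in row 1: r1c3. So r1c3=1.
Step 2. [r3c2∈{2,4}] r3c2 is the only open cell in row 3 admitting 4, so r3c2=4.
Step 3. [r3c3∈{2}] r3c3's peers cover all but 2, so r3c3=2.
Step 4. [r4c1∈{1}] only 1 remains possible at r4c1 ⇒ r4c1=1.
Step 5. [r4c2∈{2}] only 2 remains possible at r4c2, so r4c2=2.
Step 6. [r2c3∈{4}] r2c3 has the single candidate 4 ⇒ r2c3=4.
Step 7. [r1c1∈{4}] r1c1 has the single candidate 4 ⇒ r1c1=4.
Step 8. [r1c4∈{2}] r1c4 is down to just 2 ⇒ r1c4=2.

Answer: 4 3 1 2 / 2 1 4 3 / 3 4 2 1 / 1 2 3 4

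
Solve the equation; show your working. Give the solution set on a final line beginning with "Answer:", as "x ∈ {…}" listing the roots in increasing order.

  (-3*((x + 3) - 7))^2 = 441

Step 1. [(-3*((x + 3) - 7))^2 = 441] LHS squared, RHS 441 ≥ 0: apply √ (±), so sqrt: -3*((x + 3) - 7) = 21 or -21.
Step 2. [-3*((x + 3) - 7) = 21 or -21] -3 out front; divide by -3 ⇒ div: (x + 3) - 7 = -7 or 7.
Step 3. [(x + 3) - 7 = -7 or 7] the outer -7 inverts by adding 7 ⇒ sub: x + 3 = 0 or 14.
Step 4. [x + 3 = 0 or 14] 3 comes off first (subtract 3) ⇒ sub: x = -3 or 11.

Answer: x ∈ {-3, 11}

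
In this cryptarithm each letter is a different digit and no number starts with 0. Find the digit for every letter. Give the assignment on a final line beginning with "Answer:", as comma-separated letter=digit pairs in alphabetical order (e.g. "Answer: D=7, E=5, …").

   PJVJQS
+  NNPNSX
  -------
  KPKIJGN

Step 1. [col 1: S + X ≡ N (mod 10)] no forcing yet in column 1 (carry-in 0); S=5 is free and consistent — try it, so S=5.
Step 2. [K] K is the leading digit of a 7-digit sum of two 6-digit numbers; the final carry is exactly 1, so K=1.
Step 3. [col 1: S + X ≡ N (mod 10)] column 1 (S + X ≡ N (mod 10), carry-in 0) doesn't pin N yet; pick N=9 and continue, so N=9.
Step 4. [col 1: S + X ≡ N (mod 10)] column 1 reads S+X+carry(0)=N with S=5, N=9; with digits 1,5,9 already taken and all letters distinct, the only value for X is 4. So X=4.
Step 5. [col 2: Q + S ≡ G (mod 10)] Q=8 is one option consistent with column 2 (Q + S ≡ G (mod 10), carry-in 0) — take it, so Q=8.
Step 6. [col 2: Q + S ≡ G (mod 10)] column 2 reads Q+S+carry(0)=G with Q=8, S=5; with digits 1,4,5,8,9 already taken and all letters distinct, the only value for G is 3 ⇒ G=3.
Step 7. [col 3: J + N ≡ J (mod 10)] J=2 is one option consistent with column 3 (J + N ≡ J (mod 10), carry-in 1) — take it, so J=2.
Step 8. [col 4: V + P ≡ I (mod 10)] column 4 reads V+P+carry(1)=I with nothing yet; with digits 1,2,3,4,5,8,9 already taken and all letters distinct, the only value for I is 7. So I=7.
Step 9. [col 4: V + P ≡ I (mod 10)] no forcing yet in column 4 (carry-in 1); P=6 is free and consistent — try it ⇒ P=6.
Step 10. [col 4: V + P ≡ I (mod 10)] column 4 reads V+P+carry(1)=I with P=6, I=7; with digits 1,2,3,4,5,6,7,8,9 already taken and all letters distinct, the only value for V is 0 ⇒ V=0.

Answer: G=3, I=7, J=2, K=1, N=9, P=6, Q=8, S=5, V=0, X=4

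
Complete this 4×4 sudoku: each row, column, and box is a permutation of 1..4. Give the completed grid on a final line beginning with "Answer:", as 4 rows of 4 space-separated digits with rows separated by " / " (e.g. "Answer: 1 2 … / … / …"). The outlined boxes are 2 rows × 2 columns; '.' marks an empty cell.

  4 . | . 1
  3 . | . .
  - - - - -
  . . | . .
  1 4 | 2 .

Step 1. [r3c2∈{2,3}] col 2 places 3 nowhere but r3c2, so r3c2=3.
Step 2. [r2c3∈{4}] nothing but 4 survives at r2c3. So r2c3=4.
Step 3. [r2c2∈{1,2}] in row 2, 1 fits only at r2c2, so r2c2=1.
Step 4. [r3c1∈{2}] r3c1 is down to just 2. So r3c1=2.
Step 5. [r3c3∈{1}] r3c3's peers cover all but 1. So r3c3=1.
Step 6. [r4c4∈{3}] r4c4's peers cover all but 3 ⇒ r4c4=3.
Step 7. [r3c4∈{4}] r3c4's peers cover all but 4, so r3c4=4.
Step 8. [r1c3∈{3}] nothing but 3 survives at r1c3. So r1c3=3.
Step 9. [r1c2∈{2}] r1c2 is down to just 2 ⇒ r1c2=2.
Step 10. [r2c4∈{2}] r2c4 is down to just 2. So r2c4=2.

Answer: 4 2 3 1 / 3 1 4 2 / 2 3 1 4 / 1 4 2 3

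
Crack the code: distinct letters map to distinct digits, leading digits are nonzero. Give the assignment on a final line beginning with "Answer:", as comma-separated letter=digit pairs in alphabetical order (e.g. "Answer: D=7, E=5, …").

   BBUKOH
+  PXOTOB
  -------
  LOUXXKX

Step 1. [col 1: H + B ≡ X (mod 10)] column 1 (H + B ≡ X (mod 10), carry-in 0) doesn't pin H yet; pick H=6 and continue ⇒ H=6.
Step 2. [col 1: H + B ≡ X (mod 10)] no forcing yet in column 1 (carry-in 0); X=3 is free and consistent — try it ⇒ X=3.
Step 3. [L] adding two 6-digit numbers gives at most 6+1 digits, and here it does — L is that final carry and must be 1, so L=1.
Step 4. [col 1: H + B ≡ X (mod 10)] column 1 reads H+B+carry(0)=X with H=6, X=3; with digits 1,3,6 already taken and all letters distinct, the only value for B is 7 ⇒ B=7.
Step 5. [col 2: O + O ≡ K (mod 10)] several values work for O in column 2 (O + O ≡ K (mod 10), carry-in 1); try O=2, so O=2.
Step 6. [col 2: O + O ≡ K (mod 10)] from column 2 (O=2, carry-in 1, digits 1,2,3,6,7 already taken and all letters distinct): K must equal 5. So K=5.
Step 7. [col 3: K + T ≡ X (mod 10)] column 3 reads K+T+carry(0)=X with K=5, X=3; with digits 1,2,3,5,6,7 already taken and all letters distinct, the only value for T is 8 ⇒ T=8.
Step 8. [col 4: U + O ≡ X (mod 10)] in column 4 we have U+O≡X with carry-in 1; given O=2, X=3 and digits 1,2,3,5,6,7,8 already taken and all letters distinct, that pins U to 0. So U=0.
Step 9. [col 6: B + P ≡ O (mod 10)] in column 6 we have B+P≡O with carry-in 1; given B=7, O=2 and digits 0,1,2,3,5,6,7,8 already taken and all letters distinct, that pins P to 4 ⇒ P=4.

Answer: B=7, H=6, K=5, L=1, O=2, P=4, T=8, U=0, X=3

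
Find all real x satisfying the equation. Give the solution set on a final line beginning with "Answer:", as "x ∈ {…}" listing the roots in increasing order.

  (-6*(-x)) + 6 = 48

Step 1. [(-6*(-x)) + 6 = 48] common factor -6 (LHS and 48) — divide through. So factor: (-x) - 1 = -8.
Step 2. [(-x) - 1 = -8] 1 comes off first (add 1). So sub: -x = -7.
Step 3. [-x = -7] flip signs both sides. So neg: x = 7.

Answer: x ∈ {7}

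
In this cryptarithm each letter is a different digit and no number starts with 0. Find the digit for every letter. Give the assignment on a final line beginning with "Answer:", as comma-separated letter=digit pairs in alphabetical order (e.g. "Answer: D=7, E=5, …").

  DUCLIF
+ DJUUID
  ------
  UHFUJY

Step 1. [col 1: F + D ≡ Y (mod 10)] no forcing yet in column 1 (carry-in 0); Y=7 is free and consistent — try it, so Y=7.
Step 2. [col 1: F + D ≡ Y (mod 10)] no forcing yet in column 1 (carry-in 0); D=3 is free and consistent — try it ⇒ D=3.
Step 3. [col 1: F + D ≡ Y (mod 10)] column 1 reads F+D+carry(0)=Y with D=3, Y=7; with digits 3,7 already taken and all letters distinct, the only value for F is 4. So F=4.
Step 4. [col 2: I + I ≡ J (mod 10)] no forcing yet in column 2 (carry-in 0); J=2 is free and consistent — try it ⇒ J=2.
Step 5. [col 2: I + I ≡ J (mod 10)] no forcing yet in column 2 (carry-in 0); I=1 is free and consistent — try it ⇒ I=1.
Step 6. [col 3: L + U ≡ U (mod 10)] column 3: given nothing yet, carry-in 0, and digits 1,2,3,4,7 already taken and all letters distinct, L+U≡U (mod 10) forces L=0. So L=0.
Step 7. [col 3: L + U ≡ U (mod 10)] column 3 (L + U ≡ U (mod 10), carry-in 0) doesn't pin U yet; pick U=6 and continue ⇒ U=6.
Step 8. [col 4: C + U ≡ F (mod 10)] column 4 reads C+U+carry(0)=F with U=6, F=4; with digits 0,1,2,3,4,6,7 already taken and all letters distinct, the only value for C is 8 ⇒ C=8.
Step 9. [col 5: U + J ≡ H (mod 10)] column 5 reads U+J+carry(1)=H with U=6, J=2; with digits 0,1,2,3,4,6,7,8 already taken and all letters distinct, the only value for H is 9 ⇒ H=9.

Answer: C=8, D=3, F=4, H=9, I=1, J=2, L=0, U=6, Y=7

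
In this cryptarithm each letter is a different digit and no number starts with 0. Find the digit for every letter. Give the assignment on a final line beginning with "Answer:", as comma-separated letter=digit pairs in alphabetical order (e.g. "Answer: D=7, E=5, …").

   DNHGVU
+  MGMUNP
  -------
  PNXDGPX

Step 1. [col 1: U + P ≡ X (mod 10)] column 1 (U + P ≡ X (mod 10), carry-in 0) doesn't pin P yet; pick P=1 and continue, so P=1.
Step 2. [col 1: U + P ≡ X (mod 10)] several values work for U in column 1 (U + P ≡ X (mod 10), carry-in 0); try U=9. So U=9.
Step 3. [col 1: U + P ≡ X (mod 10)] column 1: given U=9, P=1, carry-in 0, and digits 1,9 already taken and all letters distinct, U+P≡X (mod 10) forces X=0, so X=0.
Step 4. [col 2: V + N ≡ P (mod 10)] several values work for V in column 2 (V + N ≡ P (mod 10), carry-in 1); try V=7. So V=7.
Step 5. [col 2: V + N ≡ P (mod 10)] in column 2 we have V+N≡P with carry-in 1; given V=7, P=1 and digits 0,1,7,9 already taken and all letters distinct, that pins N to 3. So N=3.
Step 6. [col 3: G + U ≡ G (mod 10)] no forcing yet in column 3 (carry-in 1); G=6 is free and consistent — try it ⇒ G=6.
Step 7. [col 4: H + M ≡ D (mod 10)] no forcing yet in column 4 (carry-in 1); H=5 is free and consistent — try it, so H=5.
Step 8. [col 4: H + M ≡ D (mod 10)] D=4 is one option consistent with column 4 (H + M ≡ D (mod 10), carry-in 1) — take it, so D=4.
Step 9. [col 4: H + M ≡ D (mod 10)] from column 4 (H=5, D=4, carry-in 1, digits 0,1,3,4,5,6,7,9 already taken and all letters distinct): M must equal 8. So M=8.

Answer: D=4, G=6, H=5, M=8, N=3, P=1, U=9, V=7, X=0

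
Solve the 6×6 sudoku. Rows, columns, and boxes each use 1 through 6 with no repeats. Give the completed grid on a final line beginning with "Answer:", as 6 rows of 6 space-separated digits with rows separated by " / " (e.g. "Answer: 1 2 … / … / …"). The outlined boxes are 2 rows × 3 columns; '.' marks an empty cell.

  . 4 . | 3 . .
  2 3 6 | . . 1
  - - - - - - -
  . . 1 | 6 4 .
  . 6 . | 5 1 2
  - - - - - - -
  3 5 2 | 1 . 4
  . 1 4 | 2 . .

Step 1. [r2c5∈{5}] r2c5 has the single candidate 5 ⇒ r2c5=5.
Step 2. [r5c5∈{6}] nothing but 6 survives at r5c5. So r5c5=6.
Step 3. [r6c5∈{3}] r6c5 has the single candidate 3. So r6c5=3.
Step 4. [r1c1∈{1,5}] across row 1, 1 lands solely at r1c1, so r1c1=1.
Step 5. [r6c6∈{5}] r6c6's peers cover all but 5 ⇒ r6c6=5.
Step 6. [r6c1∈{6}] only 6 remains possible at r6c1 ⇒ r6c1=6.
Step 7. [r4c3∈{3}] r4c3's peers cover all but 3. So r4c3=3.
Step 8. [r3c2∈{2}] r3c2 has the single candidate 2. So r3c2=2.
Step 9. [r2c4∈{4}] r2c4 has the single candidate 4 ⇒ r2c4=4.
Step 10. [r4c1∈{4}] r4c1 is down to just 4 ⇒ r4c1=4.
Step 11. [r3c1∈{5}] r3c1's peers cover all but 5, so r3c1=5.
Step 12. [r3c6∈{3}] nothing but 3 survives at r3c6 ⇒ r3c6=3.
Step 13. [r1c3∈{5}] r1c3 has the single candidate 5 ⇒ r1c3=5.
Step 14. [r1c6∈{6}] nothing but 6 survives at r1c6. So r1c6=6.
Step 15. [r1c5∈{2}] r1c5 is down to just 2, so r1c5=2.

Answer: 1 4 5 3 2 6 / 2 3 6 4 5 1 / 5 2 1 6 4 3 / 4 6 3 5 1 2 / 3 5 2 1 6 4 / 6 1 4 2 3 5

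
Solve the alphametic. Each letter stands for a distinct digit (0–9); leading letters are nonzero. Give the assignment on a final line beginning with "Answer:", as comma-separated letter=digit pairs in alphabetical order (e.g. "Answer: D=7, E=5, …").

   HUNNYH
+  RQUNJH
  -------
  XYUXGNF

Step 1. [X] X is the leading digit of a 7-digit sum of two 6-digit numbers; the final carry is exactly 1 ⇒ X=1.
Step 2. [col 1: H + H ≡ F (mod 10)] no forcing yet in column 1 (carry-in 0); H=5 is free and consistent — try it ⇒ H=5.
Step 3. [col 1: H + H ≡ F (mod 10)] from column 1 (H=5, carry-in 0, digits 1,5 already taken and all letters distinct): F must equal 0 ⇒ F=0.
Step 4. [col 2: Y + J ≡ N (mod 10)] no forcing yet in column 2 (carry-in 1); N=8 is free and consistent — try it. So N=8.
Step 5. [col 2: Y + J ≡ N (mod 10)] no forcing yet in column 2 (carry-in 1); J=4 is free and consistent — try it ⇒ J=4.
Step 6. [col 2: Y + J ≡ N (mod 10)] column 2: given J=4, N=8, carry-in 1, and digits 0,1,4,5,8 already taken and all letters distinct, Y+J≡N (mod 10) forces Y=3, so Y=3.
Step 7. [col 3: N + N ≡ G (mod 10)] in column 3 we have N+N≡G with carry-in 0; given N=8 and digits 0,1,3,4,5,8 already taken and all letters distinct, that pins G to 6. So G=6.
Step 8. [col 4: N + U ≡ X (mod 10)] column 4: given N=8, X=1, carry-in 1, and digits 0,1,3,4,5,6,8 already taken and all letters distinct, N+U≡X (mod 10) forces U=2. So U=2.
Step 9. [col 5: U + Q ≡ U (mod 10)] in column 5 we have U+Q≡U with carry-in 1; given U=2 and digits 0,1,2,3,4,5,6,8 already taken and all letters distinct, that pins Q to 9 ⇒ Q=9.
Step 10. [col 6: H + R ≡ Y (mod 10)] from column 6 (H=5, Y=3, carry-in 1, digits 0,1,2,3,4,5,6,8,9 already taken and all letters distinct): R must equal 7, so R=7.

Answer: F=0, G=6, H=5, J=4, N=8, Q=9, R=7, U=2, X=1, Y=3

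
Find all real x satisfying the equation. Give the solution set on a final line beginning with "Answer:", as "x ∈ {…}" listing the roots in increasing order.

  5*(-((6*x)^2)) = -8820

Step 1. [5*(-((6*x)^2)) = -8820] LHS = 5·(…); ÷5 both sides, so div: -((6*x)^2) = -1764.
Step 2. [-((6*x)^2) = -1764] LHS negated; negate both sides. So neg: (6*x)^2 = 1764.
Step 3. [(6*x)^2 = 1764] LHS squared, RHS 1764 ≥ 0: apply √ (±), so sqrt: 6*x = 42 or -42.
Step 4. [6*x = 42 or -42] 6 out front; divide by 6. So div: x = 7 or -7.

Answer: x ∈ {-7, 7}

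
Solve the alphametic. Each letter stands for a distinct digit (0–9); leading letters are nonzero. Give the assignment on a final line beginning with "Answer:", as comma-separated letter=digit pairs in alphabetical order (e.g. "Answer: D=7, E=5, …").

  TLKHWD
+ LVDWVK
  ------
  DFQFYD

Step 1. [col 1: D + K ≡ D (mod 10)] in column 1 we have D+K≡D with carry-in 0; given nothing yet and all letters distinct, none taken yet, that pins K to 0 ⇒ K=0.
Step 2. [col 1: D + K ≡ D (mod 10)] D=6 is one option consistent with column 1 (D + K ≡ D (mod 10), carry-in 0) — take it. So D=6.
Step 3. [col 2: W + V ≡ Y (mod 10)] no forcing yet in column 2 (carry-in 0); Y=9 is free and consistent — try it, so Y=9.
Step 4. [col 2: W + V ≡ Y (mod 10)] no forcing yet in column 2 (carry-in 0); W=8 is free and consistent — try it, so W=8.
Step 5. [col 2: W + V ≡ Y (mod 10)] in column 2 we have W+V≡Y with carry-in 0; given W=8, Y=9 and digits 0,6,8,9 already taken and all letters distinct, that pins V to 1 ⇒ V=1.
Step 6. [col 3: H + W ≡ F (mod 10)] column 3 (H + W ≡ F (mod 10), carry-in 0) doesn't pin H yet; pick H=5 and continue, so H=5.
Step 7. [col 3: H + W ≡ F (mod 10)] from column 3 (H=5, W=8, carry-in 0, digits 0,1,5,6,8,9 already taken and all letters distinct): F must equal 3, so F=3.
Step 8. [col 4: K + D ≡ Q (mod 10)] in column 4 we have K+D≡Q with carry-in 1; given K=0, D=6 and digits 0,1,3,5,6,8,9 already taken and all letters distinct, that pins Q to 7 ⇒ Q=7.
Step 9. [col 5: L + V ≡ F (mod 10)] column 5 reads L+V+carry(0)=F with V=1, F=3; with digits 0,1,3,5,6,7,8,9 already taken and all letters distinct, the only value for L is 2 ⇒ L=2.
Step 10. [col 6: T + L ≡ D (mod 10)] column 6: given L=2, D=6, carry-in 0, and digits 0,1,2,3,5,6,7,8,9 already taken and all letters distinct, T+L≡D (mod 10) forces T=4 ⇒ T=4.

Answer: D=6, F=3, H=5, K=0, L=2, Q=7, T=4, V=1, W=8, Y=9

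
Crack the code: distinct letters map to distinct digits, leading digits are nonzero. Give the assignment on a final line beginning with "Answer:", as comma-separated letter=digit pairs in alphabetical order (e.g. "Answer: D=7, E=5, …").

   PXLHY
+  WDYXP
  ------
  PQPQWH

Step 1. [col 1: Y + P ≡ H (mod 10)] no forcing yet in column 1 (carry-in 0); H=5 is free and consistent — try it, so H=5.
Step 2. [col 1: Y + P ≡ H (mod 10)] no forcing yet in column 1 (carry-in 0); P=1 is free and consistent — try it ⇒ P=1.
Step 3. [col 1: Y + P ≡ H (mod 10)] column 1 reads Y+P+carry(0)=H with P=1, H=5; with digits 1,5 already taken and all letters distinct, the only value for Y is 4, so Y=4.
Step 4. [col 2: H + X ≡ W (mod 10)] no forcing yet in column 2 (carry-in 0); X=3 is free and consistent — try it ⇒ X=3.
Step 5. [col 2: H + X ≡ W (mod 10)] in column 2 we have H+X≡W with carry-in 0; given H=5, X=3 and digits 1,3,4,5 already taken and all letters distinct, that pins W to 8. So W=8.
Step 6. [col 3: L + Y ≡ Q (mod 10)] column 3 (L + Y ≡ Q (mod 10), carry-in 0) doesn't pin L yet; pick L=6 and continue ⇒ L=6.
Step 7. [col 3: L + Y ≡ Q (mod 10)] column 3: given L=6, Y=4, carry-in 0, and digits 1,3,4,5,6,8 already taken and all letters distinct, L+Y≡Q (mod 10) forces Q=0, so Q=0.
Step 8. [col 4: X + D ≡ P (mod 10)] from column 4 (X=3, P=1, carry-in 1, digits 0,1,3,4,5,6,8 already taken and all letters distinct): D must equal 7, so D=7.

Answer: D=7, H=5, L=6, P=1, Q=0, W=8, X=3, Y=4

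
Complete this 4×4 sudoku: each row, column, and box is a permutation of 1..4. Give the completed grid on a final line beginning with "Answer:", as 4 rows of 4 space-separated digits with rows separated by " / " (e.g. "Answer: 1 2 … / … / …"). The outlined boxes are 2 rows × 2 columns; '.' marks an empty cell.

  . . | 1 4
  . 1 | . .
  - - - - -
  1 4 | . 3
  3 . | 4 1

Step 1. [r1c1∈{2}] nothing but 2 survives at r1c1 ⇒ r1c1=2.
Step 2. [r3c3∈{2}] r3c3 is down to just 2. So r3c3=2.
Step 3. [r2c3∈{3}] nothing but 3 survives at r2c3. So r2c3=3.
Step 4. [r1c2∈{3}] r1c2 is down to just 3, so r1c2=3.
Step 5. [r2c1∈{4}] r2c1 has the single candidate 4. So r2c1=4.
Step 6. [r4c2∈{2}] r4c2 is down to just 2 ⇒ r4c2=2.
Step 7. [r2c4∈{2}] r2c4 has the single candidate 2 ⇒ r2c4=2.

Answer: 2 3 1 4 / 4 1 3 2 / 1 4 2 3 / 3 2 4 1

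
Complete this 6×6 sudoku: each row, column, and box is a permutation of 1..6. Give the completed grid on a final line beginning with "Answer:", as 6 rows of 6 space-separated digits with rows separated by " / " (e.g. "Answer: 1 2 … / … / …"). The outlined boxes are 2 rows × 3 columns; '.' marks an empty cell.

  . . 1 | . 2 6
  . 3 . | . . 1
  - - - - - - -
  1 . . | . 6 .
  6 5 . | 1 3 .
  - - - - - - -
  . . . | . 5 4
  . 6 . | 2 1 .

Step 1. [r4c3∈{2,4}] across row 4, 4 lands solely at r4c3 ⇒ r4c3=4.
Step 2. [r6c1∈{3,4,5}] row 6 places 4 nowhere but r6c1, so r6c1=4.
Step 3. [r5c1∈{2,3}] r5c1 is the only open cell in col 1 admitting 3, so r5c1=3.
Step 4. [r3c2∈{2}] r3c2 has the single candidate 2, so r3c2=2.
Step 5. [r1c1∈{5}] only 5 remains possible at r1c1. So r1c1=5.
Step 6. [r3c4∈{4,5}] across row 3, 4 lands solely at r3c4 ⇒ r3c4=4.
Step 7. [r2c3∈{2,6}] in row 2, 6 fits only at r2c3 ⇒ r2c3=6.
Step 8. [r2c4∈{5}] r2c4 has the single candidate 5. So r2c4=5.
Step 9. [r3c3∈{3}] r3c3's peers cover all but 3. So r3c3=3.
Step 10. [r6c6∈{3}] nothing but 3 survives at r6c6, so r6c6=3.
Step 11. [r2c1∈{2}] r2c1 is down to just 2 ⇒ r2c1=2.
Step 12. [r2c5∈{4}] r2c5 has the single candidate 4, so r2c5=4.
Step 13. [r3c6∈{5}] r3c6 has the single candidate 5, so r3c6=5.
Step 14. [r1c4∈{3}] r1c4 is down to just 3 ⇒ r1c4=3.
Step 15. [r4c6∈{2}] r4c6's peers cover all but 2, so r4c6=2.
Step 16. [r1c2∈{4}] nothing but 4 survives at r1c2. So r1c2=4.
Step 17. [r6c3∈{5}] nothing but 5 survives at r6c3. So r6c3=5.
Step 18. [r5c3∈{2}] nothing but 2 survives at r5c3 ⇒ r5c3=2.
Step 19. [r5c4∈{6}] nothing but 6 survives at r5c4 ⇒ r5c4=6.
Step 20. [r5c2∈{1}] r5c2 has the single candidate 1 ⇒ r5c2=1.

Answer: 5 4 1 3 2 6 / 2 3 6 5 4 1 / 1 2 3 4 6 5 / 6 5 4 1 3 2 / 3 1 2 6 5 4 / 4 6 5 2 1 3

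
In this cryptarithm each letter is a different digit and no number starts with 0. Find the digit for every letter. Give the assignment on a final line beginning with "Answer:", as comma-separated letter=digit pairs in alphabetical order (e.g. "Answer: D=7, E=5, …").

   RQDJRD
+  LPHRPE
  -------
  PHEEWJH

Step 1. [col 1: D + E ≡ H (mod 10)] no forcing yet in column 1 (carry-in 0); D=5 is free and consistent — try it. So D=5.
Step 2. [P] P is the leading digit of a 7-digit sum of two 6-digit numbers; the final carry is exactly 1, so P=1.
Step 3. [col 1: D + E ≡ H (mod 10)] several values work for H in column 1 (D + E ≡ H (mod 10), carry-in 0); try H=2 ⇒ H=2.
Step 4. [col 1: D + E ≡ H (mod 10)] column 1 reads D+E+carry(0)=H with D=5, H=2; with digits 1,2,5 already taken and all letters distinct, the only value for E is 7 ⇒ E=7.
Step 5. [col 2: R + P ≡ J (mod 10)] J=0 is one option consistent with column 2 (R + P ≡ J (mod 10), carry-in 1) — take it ⇒ J=0.
Step 6. [col 2: R + P ≡ J (mod 10)] from column 2 (P=1, J=0, carry-in 1, digits 0,1,2,5,7 already taken and all letters distinct): R must equal 8. So R=8.
Step 7. [col 3: J + R ≡ W (mod 10)] column 3 reads J+R+carry(1)=W with J=0, R=8; with digits 0,1,2,5,7,8 already taken and all letters distinct, the only value for W is 9, so W=9.
Step 8. [col 5: Q + P ≡ E (mod 10)] from column 5 (P=1, E=7, carry-in 0, digits 0,1,2,5,7,8,9 already taken and all letters distinct): Q must equal 6. So Q=6.
Step 9. [col 6: R + L ≡ H (mod 10)] from column 6 (R=8, H=2, carry-in 0, digits 0,1,2,5,6,7,8,9 already taken and all letters distinct): L must equal 4, so L=4.

Answer: D=5, E=7, H=2, J=0, L=4, P=1, Q=6, R=8, W=9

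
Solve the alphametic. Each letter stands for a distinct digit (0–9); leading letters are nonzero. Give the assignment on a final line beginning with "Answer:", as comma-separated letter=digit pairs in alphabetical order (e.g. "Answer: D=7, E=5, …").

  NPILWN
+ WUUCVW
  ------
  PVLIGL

Step 1. [col 1: N + W ≡ L (mod 10)] several values work for W in column 1 (N + W ≡ L (mod 10), carry-in 0); try W=5. So W=5.
Step 2. [col 1: N + W ≡ L (mod 10)] N=2 is one option consistent with column 1 (N + W ≡ L (mod 10), carry-in 0) — take it, so N=2.
Step 3. [col 1: N + W ≡ L (mod 10)] column 1: given N=2, W=5, carry-in 0, and digits 2,5 already taken and all letters distinct, N+W≡L (mod 10) forces L=7. So L=7.
Step 4. [col 2: W + V ≡ G (mod 10)] several values work for G in column 2 (W + V ≡ G (mod 10), carry-in 0); try G=9. So G=9.
Step 5. [col 2: W + V ≡ G (mod 10)] from column 2 (W=5, G=9, carry-in 0, digits 2,5,7,9 already taken and all letters distinct): V must equal 4 ⇒ V=4.
Step 6. [col 3: L + C ≡ I (mod 10)] I=0 is one option consistent with column 3 (L + C ≡ I (mod 10), carry-in 0) — take it ⇒ I=0.
Step 7. [col 3: L + C ≡ I (mod 10)] from column 3 (L=7, I=0, carry-in 0, digits 0,2,4,5,7,9 already taken and all letters distinct): C must equal 3, so C=3.
Step 8. [col 4: I + U ≡ L (mod 10)] in column 4 we have I+U≡L with carry-in 1; given I=0, L=7 and digits 0,2,3,4,5,7,9 already taken and all letters distinct, that pins U to 6 ⇒ U=6.
Step 9. [col 5: P + U ≡ V (mod 10)] column 5 reads P+U+carry(0)=V with U=6, V=4; with digits 0,2,3,4,5,6,7,9 already taken and all letters distinct, the only value for P is 8 ⇒ P=8.

Answer: C=3, G=9, I=0, L=7, N=2, P=8, U=6, V=4, W=5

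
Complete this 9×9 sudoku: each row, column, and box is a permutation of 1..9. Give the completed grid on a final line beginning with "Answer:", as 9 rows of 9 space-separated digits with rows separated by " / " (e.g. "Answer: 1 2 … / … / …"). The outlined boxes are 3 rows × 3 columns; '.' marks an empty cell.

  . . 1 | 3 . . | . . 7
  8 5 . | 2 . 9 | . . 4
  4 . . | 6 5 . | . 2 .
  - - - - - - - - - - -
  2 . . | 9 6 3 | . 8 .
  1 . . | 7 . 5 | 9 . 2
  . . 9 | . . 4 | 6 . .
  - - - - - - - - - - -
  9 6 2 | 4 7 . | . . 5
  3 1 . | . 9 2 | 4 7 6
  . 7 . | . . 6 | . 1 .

Step 1. [r5c5∈{8}] r5c5 has the single candidate 8. So r5c5=8.
Step 2. [r7c8∈{3}] r7c8 has the single candidate 3, so r7c8=3.
Step 3. [r7c7∈{8}] nothing but 8 survives at r7c7 ⇒ r7c7=8.
Step 4. [r2c3∈{3,6,7}] across row 2, 7 lands solely at r2c3, so r2c3=7.
Step 5. [r1c8∈{5,6,9}] in col 8, 9 fits only at r1c8. So r1c8=9.
Step 6. [r9c1∈{5}] r9c1 is down to just 5 ⇒ r9c1=5.
Step 7. [r3c3∈{3}] only 3 remains possible at r3c3. So r3c3=3.
Step 8. [r3c7∈{1}] only 1 remains possible at r3c7. So r3c7=1.
Step 9. [r4c2∈{4}] r4c2 has the single candidate 4 ⇒ r4c2=4.
Step 10. [r6c4∈{1}] r6c4's peers cover all but 1 ⇒ r6c4=1.
Step 11. [r8c3∈{8}] nothing but 8 survives at r8c3. So r8c3=8.
Step 12. [r6c2∈{3,8}] 8 has one home in row 6: r6c2 ⇒ r6c2=8.
Step 13. [r4c3∈{5}] r4c3's peers cover all but 5 ⇒ r4c3=5.
Step 14. [r3c9∈{8}] nothing but 8 survives at r3c9 ⇒ r3c9=8.
Step 15. [r6c8∈{5}] r6c8's peers cover all but 5 ⇒ r6c8=5.
Step 16. [r6c5∈{2}] r6c5's peers cover all but 2, so r6c5=2.
Step 17. [r5c8∈{4}] nothing but 4 survives at r5c8, so r5c8=4.
Step 18. [r4c9∈{1}] nothing but 1 survives at r4c9, so r4c9=1.
Step 19. [r5c3∈{6}] r5c3's peers cover all but 6. So r5c3=6.
Step 20. [r3c6∈{7}] r3c6's peers cover all but 7, so r3c6=7.
Step 21. [r1c7∈{5}] r1c7 has the single candidate 5 ⇒ r1c7=5.
Step 22. [r4c7∈{7}] r4c7's peers cover all but 7. So r4c7=7.
Step 23. [r9c9∈{9}] only 9 remains possible at r9c9 ⇒ r9c9=9.
Step 24. [r5c2∈{3}] r5c2 is down to just 3, so r5c2=3.
Step 25. [r1c1∈{6}] r1c1's peers cover all but 6. So r1c1=6.
Step 26. [r9c4∈{8}] only 8 remains possible at r9c4, so r9c4=8.
Step 27. [r7c6∈{1}] nothing but 1 survives at r7c6, so r7c6=1.
Step 28. [r2c7∈{3}] only 3 remains possible at r2c7 ⇒ r2c7=3.
Step 29. [r2c8∈{6}] r2c8 has the single candidate 6. So r2c8=6.
Step 30. [r1c2∈{2}] nothing but 2 survives at r1c2. So r1c2=2.
Step 31. [r8c4∈{5}] nothing but 5 survives at r8c4, so r8c4=5.
Step 32. [r6c9∈{3}] r6c9 is down to just 3 ⇒ r6c9=3.
Step 33. [r6c1∈{7}] r6c1's peers cover all but 7 ⇒ r6c1=7.
Step 34. [r9c3∈{4}] r9c3 has the single candidate 4 ⇒ r9c3=4.
Step 35. [r9c7∈{2}] nothing but 2 survives at r9c7, so r9c7=2.
Step 36. [r9c5∈{3}] r9c5's peers cover all but 3 ⇒ r9c5=3.
Step 37. [r3c2∈{9}] only 9 remains possible at r3c2 ⇒ r3c2=9.
Step 38. [r2c5∈{1}] r2c5 is down to just 1. So r2c5=1.
Step 39. [r1c6∈{8}] nothing but 8 survives at r1c6, so r1c6=8.
Step 40. [r1c5∈{4}] r1c5 has the single candidate 4, so r1c5=4.

Answer: 6 2 1 3 4 8 5 9 7 / 8 5 7 2 1 9 3 6 4 / 4 9 3 6 5 7 1 2 8 / 2 4 5 9 6 3 7 8 1 / 1 3 6 7 8 5 9 4 2 / 7 8 9 1 2 4 6 5 3 / 9 6 2 4 7 1 8 3 5 / 3 1 8 5 9 2 4 7 6 / 5 7 4 8 3 6 2 1 9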